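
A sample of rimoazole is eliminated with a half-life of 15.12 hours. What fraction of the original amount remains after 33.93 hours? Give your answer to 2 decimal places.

n = 33.93/15.12 ≈ 2.244 half-lives.
Fraction remaining = (1/2)^2.244 ≈ 0.21109.

0.21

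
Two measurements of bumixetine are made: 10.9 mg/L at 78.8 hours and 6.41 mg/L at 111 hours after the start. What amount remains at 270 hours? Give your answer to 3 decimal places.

Over Δt = 111 − 78.8 = 32.2 hours, the level fell by a factor of 10.9/6.41 ≈ 1.7005.
n = log₂(1.7005) ≈ 0.76593 half-lives, so t½ = 32.2/0.76593 ≈ 42.04 hours.
From t = 111 to t = 270: 6.41 × (1/2)^((270−111)/42.04) ≈ 0.46595 mg/L.

0.466 mg/L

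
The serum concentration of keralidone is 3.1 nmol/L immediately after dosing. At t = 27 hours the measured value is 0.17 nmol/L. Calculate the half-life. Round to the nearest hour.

A/A₀ = 0.17/3.1 ≈ 0.054839.
n = log₂(18.235) ≈ 4.1887 half-lives elapsed in 27 hours.
t½ = 27/4.1887 ≈ 6.446 hours.

6 hours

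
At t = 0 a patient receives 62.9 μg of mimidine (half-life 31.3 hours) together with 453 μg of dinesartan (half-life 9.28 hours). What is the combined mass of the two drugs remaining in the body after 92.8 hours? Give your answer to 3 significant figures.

mimidine: 62.9 × (1/2)^(92.8/31.3) = 62.9 × (1/2)^2.9649 ≈ 8.0564 μg.
dinesartan: 453 × (1/2)^(92.8/9.28) = 453 × (1/2)^10 ≈ 0.44238 μg.
Total = 8.0564 + 0.44238 ≈ 8.4988 μg.

8.50 μg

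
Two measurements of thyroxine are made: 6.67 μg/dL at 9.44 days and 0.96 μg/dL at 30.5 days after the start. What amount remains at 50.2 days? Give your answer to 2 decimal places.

Over Δt = 30.5 − 9.44 = 21.06 days, the level fell by a factor of 6.67/0.96 ≈ 6.9479.
n = log₂(6.9479) ≈ 2.7966 half-lives, so t½ = 21.06/2.7966 ≈ 7.5306 days.
From t = 30.5 to t = 50.2: 0.96 × (1/2)^((50.2−30.5)/7.5306) ≈ 0.1566 μg/dL.

0.16 μg/dL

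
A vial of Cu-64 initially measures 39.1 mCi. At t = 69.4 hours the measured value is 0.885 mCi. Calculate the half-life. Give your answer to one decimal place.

A/A₀ = 0.885/39.1 ≈ 0.022634.
n = log₂(44.181) ≈ 5.4653 half-lives elapsed in 69.4 hours.
t½ = 69.4/5.4653 ≈ 12.698 hours.

12.7 hours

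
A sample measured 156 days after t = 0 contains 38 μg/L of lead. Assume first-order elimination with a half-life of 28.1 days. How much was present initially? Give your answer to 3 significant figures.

1780 μg/L

Number of half-lives elapsed: n = 156/28.1 ≈ 5.5516.
A₀ = A × 2^n = 38 × 2^5.5516 = 38 × 46.903 ≈ 1782.3 μg/L.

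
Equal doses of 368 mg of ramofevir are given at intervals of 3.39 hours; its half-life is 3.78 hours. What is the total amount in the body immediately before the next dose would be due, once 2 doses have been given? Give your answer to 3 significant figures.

304 mg

The 2 doses were given 6.78, 3.39 hours ago.
Total = 368·(1/2)^(6.78/3.78) + 368·(1/2)^(3.39/3.78)
      = 106.15 + 197.64 ≈ 303.79 mg.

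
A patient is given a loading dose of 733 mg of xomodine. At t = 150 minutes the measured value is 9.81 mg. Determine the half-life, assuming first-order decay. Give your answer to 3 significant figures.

24.1 minutes

A/A₀ = 9.81/733 ≈ 0.013383.
n = log₂(74.72) ≈ 6.2234 half-lives elapsed in 150 minutes.
t½ = 150/6.2234 ≈ 24.103 minutes.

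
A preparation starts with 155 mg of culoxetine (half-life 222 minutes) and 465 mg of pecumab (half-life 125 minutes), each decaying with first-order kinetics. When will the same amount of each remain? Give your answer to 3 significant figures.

Set 155·(1/2)^(t/222) = 465·(1/2)^(t/125).
Taking log₂: log₂(155/465) = t·(1/222 − 1/125).
log₂(0.33333) = -1.585; 1/222 − 1/125 = -0.0034955.
t = -1.585 / -0.0034955 ≈ 453.43 minutes.

453 minutes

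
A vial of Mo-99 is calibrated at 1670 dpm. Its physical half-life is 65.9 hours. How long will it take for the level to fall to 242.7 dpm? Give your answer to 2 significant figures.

Fraction remaining = 242.7/1670 ≈ 0.14533.
n = log₂(1670/242.7) = ln(6.8809)/ln 2 ≈ 2.7826 half-lives.
t = n × t½ = 2.7826 × 65.9 ≈ 183.37 hours.

180 hours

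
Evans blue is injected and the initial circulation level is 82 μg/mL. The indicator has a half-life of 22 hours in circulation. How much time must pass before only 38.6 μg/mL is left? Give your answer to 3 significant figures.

Fraction remaining = 38.6/82 ≈ 0.47073.
n = log₂(82/38.6) = ln(2.1244)/ln 2 ≈ 1.087 half-lives.
t = n × t½ = 1.087 × 22 ≈ 23.915 hours.

23.9 hours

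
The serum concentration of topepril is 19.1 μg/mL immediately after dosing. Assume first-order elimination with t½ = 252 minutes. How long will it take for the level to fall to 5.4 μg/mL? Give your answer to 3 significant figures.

Fraction remaining = 5.4/19.1 ≈ 0.28272.
n = log₂(19.1/5.4) = ln(3.537)/ln 2 ≈ 1.8225 half-lives.
t = n × t½ = 1.8225 × 252 ≈ 459.28 minutes.

459 minutes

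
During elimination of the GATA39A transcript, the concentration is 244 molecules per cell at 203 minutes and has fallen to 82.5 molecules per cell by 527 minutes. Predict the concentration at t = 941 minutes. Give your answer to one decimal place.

20.6 molecules per cell

Over Δt = 527 − 203 = 324 minutes, the level fell by a factor of 244/82.5 ≈ 2.9576.
n = log₂(2.9576) ≈ 1.5644 half-lives, so t½ = 324/1.5644 ≈ 207.11 minutes.
From t = 527 to t = 941: 82.5 × (1/2)^((941−527)/207.11) ≈ 20.64 molecules per cell.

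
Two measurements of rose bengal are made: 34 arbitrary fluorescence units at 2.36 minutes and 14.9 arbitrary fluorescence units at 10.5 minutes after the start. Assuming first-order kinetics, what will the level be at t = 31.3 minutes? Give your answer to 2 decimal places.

1.81 arbitrary fluorescence units

Over Δt = 10.5 − 2.36 = 8.14 minutes, the level fell by a factor of 34/14.9 ≈ 2.2819.
n = log₂(2.2819) ≈ 1.1902 half-lives, so t½ = 8.14/1.1902 ≈ 6.8391 minutes.
From t = 10.5 to t = 31.3: 14.9 × (1/2)^((31.3−10.5)/6.8391) ≈ 1.8099 arbitrary fluorescence units.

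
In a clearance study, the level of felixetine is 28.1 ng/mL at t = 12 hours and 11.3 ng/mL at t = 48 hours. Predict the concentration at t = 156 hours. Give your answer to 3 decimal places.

Over Δt = 48 − 12 = 36 hours, the level fell by a factor of 28.1/11.3 ≈ 2.4867.
n = log₂(2.4867) ≈ 1.3142 half-lives, so t½ = 36/1.3142 ≈ 27.392 hours.
From t = 48 to t = 156: 11.3 × (1/2)^((156−48)/27.392) ≈ 0.73484 ng/mL.

0.735 ng/mL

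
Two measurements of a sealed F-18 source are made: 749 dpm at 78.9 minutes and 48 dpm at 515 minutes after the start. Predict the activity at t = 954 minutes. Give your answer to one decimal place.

3.0 dpm

Over Δt = 515 − 78.9 = 436.1 minutes, the level fell by a factor of 749/48 ≈ 15.604.
n = log₂(15.604) ≈ 3.9639 half-lives, so t½ = 436.1/3.9639 ≈ 110.02 minutes.
From t = 515 to t = 954: 48 × (1/2)^((954−515)/110.02) ≈ 3.0204 dpm.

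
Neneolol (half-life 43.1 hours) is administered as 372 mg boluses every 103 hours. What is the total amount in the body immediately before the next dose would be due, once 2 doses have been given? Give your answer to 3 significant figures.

84.5 mg

The 2 doses were given 206, 103 hours ago.
Total = 372·(1/2)^(206/43.1) + 372·(1/2)^(103/43.1)
      = 13.544 + 70.981 ≈ 84.525 mg.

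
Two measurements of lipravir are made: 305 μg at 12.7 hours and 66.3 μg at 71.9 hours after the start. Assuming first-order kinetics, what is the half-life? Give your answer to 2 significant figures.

27 hours

Over Δt = 71.9 − 12.7 = 59.2 hours, the level fell by a factor of 305/66.3 ≈ 4.6003.
n = log₂(4.6003) ≈ 2.2017 half-lives, so t½ = 59.2/2.2017 ≈ 26.888 hours.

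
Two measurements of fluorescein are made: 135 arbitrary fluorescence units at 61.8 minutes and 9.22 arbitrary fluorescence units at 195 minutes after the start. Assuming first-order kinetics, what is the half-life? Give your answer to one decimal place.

Over Δt = 195 − 61.8 = 133.2 minutes, the level fell by a factor of 135/9.22 ≈ 14.642.
n = log₂(14.642) ≈ 3.872 half-lives, so t½ = 133.2/3.872 ≈ 34.4 minutes.

34.4 minutes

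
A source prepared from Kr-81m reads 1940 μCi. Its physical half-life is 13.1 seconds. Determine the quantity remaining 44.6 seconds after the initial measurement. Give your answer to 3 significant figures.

183 μCi

Number of half-lives: n = 44.6/13.1 ≈ 3.4046.
Remaining = 1940 × (1/2)^3.4046 = 1940 × 0.094432 ≈ 183.2 μCi.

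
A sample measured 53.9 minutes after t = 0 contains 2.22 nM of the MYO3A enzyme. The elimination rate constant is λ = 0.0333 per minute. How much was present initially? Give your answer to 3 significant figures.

t½ = ln 2 / λ = 0.69315 / 0.0333 ≈ 20.815 minutes.
Number of half-lives elapsed: n = 53.9/20.815 ≈ 2.5895.
A₀ = A × 2^n = 2.22 × 2^2.5895 = 2.22 × 6.0187 ≈ 13.361 nM.

13.4 nM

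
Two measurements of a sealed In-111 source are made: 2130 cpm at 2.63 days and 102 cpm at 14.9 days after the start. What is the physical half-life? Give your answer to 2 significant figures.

Over Δt = 14.9 − 2.63 = 12.27 days, the level fell by a factor of 2130/102 ≈ 20.882.
n = log₂(20.882) ≈ 4.3842 half-lives, so t½ = 12.27/4.3842 ≈ 2.7987 days.

2.8 days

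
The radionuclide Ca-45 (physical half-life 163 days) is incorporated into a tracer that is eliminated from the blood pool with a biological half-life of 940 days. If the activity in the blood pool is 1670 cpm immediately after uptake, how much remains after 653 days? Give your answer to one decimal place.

1/t_eff = 1/t_phys + 1/t_biol = 1/163 + 1/940 = 0.0071988 per day.
t_eff = 163 × 940 / (163 + 940) ≈ 138.91 days.
Remaining = 1670 × (1/2)^(653/138.91) = 1670 × (1/2)^4.7008 ≈ 64.214 cpm.

64.2 cpm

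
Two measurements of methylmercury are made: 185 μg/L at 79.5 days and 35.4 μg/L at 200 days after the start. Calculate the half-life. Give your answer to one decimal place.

50.5 days

Over Δt = 200 − 79.5 = 120.5 days, the level fell by a factor of 185/35.4 ≈ 5.226.
n = log₂(5.226) ≈ 2.3857 half-lives, so t½ = 120.5/2.3857 ≈ 50.509 days.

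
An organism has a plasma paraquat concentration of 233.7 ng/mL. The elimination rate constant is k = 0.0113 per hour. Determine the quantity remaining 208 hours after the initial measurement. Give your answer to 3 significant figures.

t½ = ln 2 / k = 0.69315 / 0.0113 ≈ 61.34 hours.
Number of half-lives: n = 208/61.34 ≈ 3.3909.
Remaining = 233.7 × (1/2)^3.3909 = 233.7 × 0.095331 ≈ 22.279 ng/mL.

22.3 ng/mL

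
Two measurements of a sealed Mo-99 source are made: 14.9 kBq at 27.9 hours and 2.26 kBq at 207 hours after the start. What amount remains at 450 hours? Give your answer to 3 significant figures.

Over Δt = 207 − 27.9 = 179.1 hours, the level fell by a factor of 14.9/2.26 ≈ 6.5929.
n = log₂(6.5929) ≈ 2.7209 half-lives, so t½ = 179.1/2.7209 ≈ 65.823 hours.
From t = 207 to t = 450: 2.26 × (1/2)^((450−207)/65.823) ≈ 0.1749 kBq.

0.175 kBq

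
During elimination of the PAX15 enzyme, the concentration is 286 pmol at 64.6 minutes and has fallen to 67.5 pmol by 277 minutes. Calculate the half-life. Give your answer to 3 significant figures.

102 minutes

Over Δt = 277 − 64.6 = 212.4 minutes, the level fell by a factor of 286/67.5 ≈ 4.237.
n = log₂(4.237) ≈ 2.0831 half-lives, so t½ = 212.4/2.0831 ≈ 101.97 minutes.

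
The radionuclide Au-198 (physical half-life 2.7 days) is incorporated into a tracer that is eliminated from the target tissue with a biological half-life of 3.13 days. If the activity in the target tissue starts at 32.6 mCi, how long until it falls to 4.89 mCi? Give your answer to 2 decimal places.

3.97 days

1/t_eff = 1/t_phys + 1/t_biol = 1/2.7 + 1/3.13 = 0.68986 per day.
t_eff = 2.7 × 3.13 / (2.7 + 3.13) ≈ 1.4496 days.
n = log₂(32.6/4.89) ≈ 2.737; t = 2.737 × 1.4496 ≈ 3.9674 days.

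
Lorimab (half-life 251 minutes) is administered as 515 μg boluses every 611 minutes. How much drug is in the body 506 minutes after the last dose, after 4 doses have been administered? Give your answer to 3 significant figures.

The 4 doses were given 2339, 1728, 1117, 506 minutes ago.
Total = 515·(1/2)^(2339/251) + 515·(1/2)^(1728/251) + 515·(1/2)^(1117/251) + 515·(1/2)^(506/251)
      = 0.80648 + 4.3589 + 23.559 + 127.34 ≈ 156.06 μg.

156 μg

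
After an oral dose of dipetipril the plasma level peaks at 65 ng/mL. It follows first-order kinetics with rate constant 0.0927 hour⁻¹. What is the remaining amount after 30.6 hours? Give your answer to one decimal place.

3.8 ng/mL

t½ = ln 2 / λ = 0.69315 / 0.0927 ≈ 7.4773 hours.
Number of half-lives: n = 30.6/7.4773 ≈ 4.0924.
Remaining = 65 × (1/2)^4.0924 = 65 × 0.058623 ≈ 3.8105 ng/mL.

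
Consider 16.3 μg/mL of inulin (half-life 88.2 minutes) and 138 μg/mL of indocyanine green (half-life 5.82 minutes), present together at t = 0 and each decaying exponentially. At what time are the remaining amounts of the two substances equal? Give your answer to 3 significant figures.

19.2 minutes

Set 16.3·(1/2)^(t/88.2) = 138·(1/2)^(t/5.82).
Taking log₂: log₂(16.3/138) = t·(1/88.2 − 1/5.82).
log₂(0.11812) = -3.0817; 1/88.2 − 1/5.82 = -0.16048.
t = -3.0817 / -0.16048 ≈ 19.203 minutes.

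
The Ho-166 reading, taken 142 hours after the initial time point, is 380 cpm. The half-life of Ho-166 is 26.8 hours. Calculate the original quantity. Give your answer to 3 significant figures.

15000 cpm

Number of half-lives elapsed: n = 142/26.8 ≈ 5.2985.
A₀ = A × 2^n = 380 × 2^5.2985 = 380 × 39.356 ≈ 14955 cpm.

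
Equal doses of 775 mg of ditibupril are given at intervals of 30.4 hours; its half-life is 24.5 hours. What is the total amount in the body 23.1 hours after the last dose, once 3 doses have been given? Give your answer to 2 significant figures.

650 mg

The 3 doses were given 83.9, 53.5, 23.1 hours ago.
Total = 775·(1/2)^(83.9/24.5) + 775·(1/2)^(53.5/24.5) + 775·(1/2)^(23.1/24.5)
      = 72.182 + 170.59 + 403.16 ≈ 645.93 mg.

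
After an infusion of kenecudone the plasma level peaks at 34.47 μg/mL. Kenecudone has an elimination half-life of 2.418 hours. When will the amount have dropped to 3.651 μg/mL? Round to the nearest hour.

8 hours

Fraction remaining = 3.651/34.47 ≈ 0.10592.
n = log₂(34.47/3.651) = ln(9.4412)/ln 2 ≈ 3.239 half-lives.
t = n × t½ = 3.239 × 2.418 ≈ 7.8318 hours.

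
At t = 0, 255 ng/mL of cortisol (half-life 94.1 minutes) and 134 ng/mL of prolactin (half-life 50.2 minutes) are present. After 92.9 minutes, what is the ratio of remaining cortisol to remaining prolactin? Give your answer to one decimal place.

3.5

cortisol: 255 × (1/2)^(92.9/94.1) = 255 × (1/2)^0.98725 ≈ 128.63 ng/mL.
prolactin: 134 × (1/2)^(92.9/50.2) = 134 × (1/2)^1.8506 ≈ 37.155 ng/mL.
Ratio ≈ 128.63 / 37.155 ≈ 3.462.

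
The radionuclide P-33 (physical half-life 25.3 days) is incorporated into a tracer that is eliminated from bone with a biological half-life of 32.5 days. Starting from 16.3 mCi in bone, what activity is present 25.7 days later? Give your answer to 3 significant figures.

4.66 mCi

1/t_eff = 1/t_phys + 1/t_biol = 1/25.3 + 1/32.5 = 0.070295 per day.
t_eff = 25.3 × 32.5 / (25.3 + 32.5) ≈ 14.226 days.
Remaining = 16.3 × (1/2)^(25.7/14.226) = 16.3 × (1/2)^1.8066 ≈ 4.6596 mCi.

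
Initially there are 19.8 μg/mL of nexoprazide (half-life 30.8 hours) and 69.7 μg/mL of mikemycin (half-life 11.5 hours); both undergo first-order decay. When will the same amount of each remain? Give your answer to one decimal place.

33.3 hours

Set 19.8·(1/2)^(t/30.8) = 69.7·(1/2)^(t/11.5).
Taking log₂: log₂(19.8/69.7) = t·(1/30.8 − 1/11.5).
log₂(0.28407) = -1.8157; 1/30.8 − 1/11.5 = -0.054489.
t = -1.8157 / -0.054489 ≈ 33.322 hours.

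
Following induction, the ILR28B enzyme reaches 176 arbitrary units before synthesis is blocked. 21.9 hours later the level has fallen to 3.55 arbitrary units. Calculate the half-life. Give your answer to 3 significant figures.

3.89 hours

A/A₀ = 3.55/176 ≈ 0.02017.
n = log₂(49.577) ≈ 5.6316 half-lives elapsed in 21.9 hours.
t½ = 21.9/5.6316 ≈ 3.8888 hours.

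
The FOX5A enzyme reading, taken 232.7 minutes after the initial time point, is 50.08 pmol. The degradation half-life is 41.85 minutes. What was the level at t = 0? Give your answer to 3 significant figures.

Number of half-lives elapsed: n = 232.7/41.85 ≈ 5.5603.
A₀ = A × 2^n = 50.08 × 2^5.5603 = 50.08 × 47.188 ≈ 2363.2 pmol.

2360 pmol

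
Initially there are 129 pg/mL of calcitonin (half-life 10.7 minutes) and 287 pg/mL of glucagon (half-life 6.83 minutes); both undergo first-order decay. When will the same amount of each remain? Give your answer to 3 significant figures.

Set 129·(1/2)^(t/10.7) = 287·(1/2)^(t/6.83).
Taking log₂: log₂(129/287) = t·(1/10.7 − 1/6.83).
log₂(0.44948) = -1.1537; 1/10.7 − 1/6.83 = -0.052955.
t = -1.1537 / -0.052955 ≈ 21.786 minutes.

21.8 minutes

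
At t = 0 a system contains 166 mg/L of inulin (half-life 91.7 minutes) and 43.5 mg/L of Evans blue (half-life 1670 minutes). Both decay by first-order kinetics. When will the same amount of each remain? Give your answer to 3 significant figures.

187 minutes

Set 166·(1/2)^(t/91.7) = 43.5·(1/2)^(t/1670).
Taking log₂: log₂(166/43.5) = t·(1/91.7 − 1/1670).
log₂(3.8161) = 1.9321; 1/91.7 − 1/1670 = 0.010306.
t = 1.9321 / 0.010306 ≈ 187.47 minutes.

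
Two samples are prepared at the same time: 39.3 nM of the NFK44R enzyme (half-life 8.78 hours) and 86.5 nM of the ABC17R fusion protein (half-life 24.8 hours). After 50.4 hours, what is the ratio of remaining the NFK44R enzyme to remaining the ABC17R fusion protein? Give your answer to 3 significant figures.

NFK44R enzyme: 39.3 × (1/2)^(50.4/8.78) = 39.3 × (1/2)^5.7403 ≈ 0.73516 nM.
ABC17R fusion protein: 86.5 × (1/2)^(50.4/24.8) = 86.5 × (1/2)^2.0323 ≈ 21.147 nM.
Ratio ≈ 0.73516 / 21.147 ≈ 0.034765.

0.0348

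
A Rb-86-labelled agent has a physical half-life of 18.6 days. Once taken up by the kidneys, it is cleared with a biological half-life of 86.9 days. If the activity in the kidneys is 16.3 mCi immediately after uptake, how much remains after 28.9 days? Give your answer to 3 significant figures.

1/t_eff = 1/t_phys + 1/t_biol = 1/18.6 + 1/86.9 = 0.065271 per day.
t_eff = 18.6 × 86.9 / (18.6 + 86.9) ≈ 15.321 days.
Remaining = 16.3 × (1/2)^(28.9/15.321) = 16.3 × (1/2)^1.8863 ≈ 4.4091 mCi.

4.41 mCi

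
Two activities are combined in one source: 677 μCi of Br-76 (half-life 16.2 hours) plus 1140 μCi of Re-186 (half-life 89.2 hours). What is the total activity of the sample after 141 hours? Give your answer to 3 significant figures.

383 μCi

Br-76: 677 × (1/2)^(141/16.2) = 677 × (1/2)^8.7037 ≈ 1.6237 μCi.
Re-186: 1140 × (1/2)^(141/89.2) = 1140 × (1/2)^1.5807 ≈ 381.12 μCi.
Total = 1.6237 + 381.12 ≈ 382.74 μCi.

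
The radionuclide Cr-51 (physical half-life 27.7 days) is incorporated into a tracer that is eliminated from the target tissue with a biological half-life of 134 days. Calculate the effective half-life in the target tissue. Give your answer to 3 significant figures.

23.0 days

1/t_eff = 1/t_phys + 1/t_biol = 1/27.7 + 1/134 = 0.043564 per day.
t_eff = 27.7 × 134 / (27.7 + 134) ≈ 22.955 days.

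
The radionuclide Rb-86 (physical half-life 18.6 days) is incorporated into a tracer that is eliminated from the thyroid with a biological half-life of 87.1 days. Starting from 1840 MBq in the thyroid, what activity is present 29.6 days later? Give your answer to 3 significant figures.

1/t_eff = 1/t_phys + 1/t_biol = 1/18.6 + 1/87.1 = 0.065244 per day.
t_eff = 18.6 × 87.1 / (18.6 + 87.1) ≈ 15.327 days.
Remaining = 1840 × (1/2)^(29.6/15.327) = 1840 × (1/2)^1.9312 ≈ 482.46 MBq.

482 MBq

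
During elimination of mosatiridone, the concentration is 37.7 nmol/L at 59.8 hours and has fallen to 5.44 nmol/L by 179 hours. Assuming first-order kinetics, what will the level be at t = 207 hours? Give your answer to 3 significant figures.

3.45 nmol/L

Over Δt = 179 − 59.8 = 119.2 hours, the level fell by a factor of 37.7/5.44 ≈ 6.9301.
n = log₂(6.9301) ≈ 2.7929 half-lives, so t½ = 119.2/2.7929 ≈ 42.68 hours.
From t = 179 to t = 207: 5.44 × (1/2)^((207−179)/42.68) ≈ 3.4523 nmol/L.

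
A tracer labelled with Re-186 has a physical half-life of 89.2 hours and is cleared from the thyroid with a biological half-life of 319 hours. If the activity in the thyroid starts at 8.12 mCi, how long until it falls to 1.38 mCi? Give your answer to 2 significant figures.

180 hours

1/t_eff = 1/t_phys + 1/t_biol = 1/89.2 + 1/319 = 0.014346 per hour.
t_eff = 89.2 × 319 / (89.2 + 319) ≈ 69.708 hours.
n = log₂(8.12/1.38) ≈ 2.5568; t = 2.5568 × 69.708 ≈ 178.23 hours.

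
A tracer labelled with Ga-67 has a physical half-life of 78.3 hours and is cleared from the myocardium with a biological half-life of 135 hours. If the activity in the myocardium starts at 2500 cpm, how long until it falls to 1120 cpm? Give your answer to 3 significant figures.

57.4 hours

1/t_eff = 1/t_phys + 1/t_biol = 1/78.3 + 1/135 = 0.020179 per hour.
t_eff = 78.3 × 135 / (78.3 + 135) ≈ 49.557 hours.
n = log₂(2500/1120) ≈ 1.1584; t = 1.1584 × 49.557 ≈ 57.408 hours.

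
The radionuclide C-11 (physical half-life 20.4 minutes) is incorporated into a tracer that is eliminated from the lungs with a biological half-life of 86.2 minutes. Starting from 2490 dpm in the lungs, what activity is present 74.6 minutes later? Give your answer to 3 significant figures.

108 dpm

1/t_eff = 1/t_phys + 1/t_biol = 1/20.4 + 1/86.2 = 0.060621 per minute.
t_eff = 20.4 × 86.2 / (20.4 + 86.2) ≈ 16.496 minutes.
Remaining = 2490 × (1/2)^(74.6/16.496) = 2490 × (1/2)^4.5223 ≈ 108.36 dpm.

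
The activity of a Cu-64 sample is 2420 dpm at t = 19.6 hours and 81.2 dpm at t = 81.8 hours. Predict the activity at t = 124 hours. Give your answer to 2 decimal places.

Over Δt = 81.8 − 19.6 = 62.2 hours, the level fell by a factor of 2420/81.2 ≈ 29.803.
n = log₂(29.803) ≈ 4.8974 half-lives, so t½ = 62.2/4.8974 ≈ 12.701 hours.
From t = 81.8 to t = 124: 81.2 × (1/2)^((124−81.8)/12.701) ≈ 8.1159 dpm.

8.12 dpm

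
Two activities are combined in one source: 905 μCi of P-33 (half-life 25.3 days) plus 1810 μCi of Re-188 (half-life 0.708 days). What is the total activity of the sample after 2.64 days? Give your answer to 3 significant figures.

P-33: 905 × (1/2)^(2.64/25.3) = 905 × (1/2)^0.10435 ≈ 841.85 μCi.
Re-188: 1810 × (1/2)^(2.64/0.708) = 1810 × (1/2)^3.7288 ≈ 136.52 μCi.
Total = 841.85 + 136.52 ≈ 978.37 μCi.

978 μCi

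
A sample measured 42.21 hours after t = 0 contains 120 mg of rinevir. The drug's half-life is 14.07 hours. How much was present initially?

960 mg

Number of half-lives elapsed: n = 42.21/14.07 ≈ 3.
A₀ = A × 2^n = 120 × 2^3 = 120 × 8 ≈ 960 mg.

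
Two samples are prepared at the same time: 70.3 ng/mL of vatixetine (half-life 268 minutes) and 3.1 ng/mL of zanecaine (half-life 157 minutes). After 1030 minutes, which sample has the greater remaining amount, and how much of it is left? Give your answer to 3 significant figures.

vatixetine: 70.3 × (1/2)^3.8433 ≈ 4.8979 ng/mL.
zanecaine: 3.1 × (1/2)^6.5605 ≈ 0.032844 ng/mL.
Vatixetine has more remaining, at ≈ 4.8979 ng/mL.

vatixetine, 4.90 ng/mL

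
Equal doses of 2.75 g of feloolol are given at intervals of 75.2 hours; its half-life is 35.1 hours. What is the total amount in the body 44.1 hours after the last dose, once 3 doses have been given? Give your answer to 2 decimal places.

The 3 doses were given 194.5, 119.3, 44.1 hours ago.
Total = 2.75·(1/2)^(194.5/35.1) + 2.75·(1/2)^(119.3/35.1) + 2.75·(1/2)^(44.1/35.1)
      = 0.059052 + 0.26072 + 1.1511 ≈ 1.4709 g.

1.47 g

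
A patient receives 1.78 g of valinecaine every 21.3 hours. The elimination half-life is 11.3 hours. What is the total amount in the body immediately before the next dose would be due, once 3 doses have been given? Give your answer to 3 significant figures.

The 3 doses were given 63.9, 42.6, 21.3 hours ago.
Total = 1.78·(1/2)^(63.9/11.3) + 1.78·(1/2)^(42.6/11.3) + 1.78·(1/2)^(21.3/11.3)
      = 0.035329 + 0.13049 + 0.48194 ≈ 0.64775 g.

0.648 g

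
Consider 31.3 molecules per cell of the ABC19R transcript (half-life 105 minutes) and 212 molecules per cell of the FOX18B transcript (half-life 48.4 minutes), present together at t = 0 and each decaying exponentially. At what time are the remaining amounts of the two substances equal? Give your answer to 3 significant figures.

Set 31.3·(1/2)^(t/105) = 212·(1/2)^(t/48.4).
Taking log₂: log₂(31.3/212) = t·(1/105 − 1/48.4).
log₂(0.14764) = -2.7598; 1/105 − 1/48.4 = -0.011137.
t = -2.7598 / -0.011137 ≈ 247.8 minutes.

248 minutes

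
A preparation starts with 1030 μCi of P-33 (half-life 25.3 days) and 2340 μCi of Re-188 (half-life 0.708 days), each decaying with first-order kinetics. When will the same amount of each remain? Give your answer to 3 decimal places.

Set 1030·(1/2)^(t/25.3) = 2340·(1/2)^(t/0.708).
Taking log₂: log₂(1030/2340) = t·(1/25.3 − 1/0.708).
log₂(0.44017) = -1.1839; 1/25.3 − 1/0.708 = -1.3729.
t = -1.1839 / -1.3729 ≈ 0.86231 days.

0.862 days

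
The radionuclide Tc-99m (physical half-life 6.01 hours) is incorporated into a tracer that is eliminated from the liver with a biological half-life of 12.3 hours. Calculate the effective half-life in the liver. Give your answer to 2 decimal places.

1/t_eff = 1/t_phys + 1/t_biol = 1/6.01 + 1/12.3 = 0.24769 per hour.
t_eff = 6.01 × 12.3 / (6.01 + 12.3) ≈ 4.0373 hours.

4.04 hours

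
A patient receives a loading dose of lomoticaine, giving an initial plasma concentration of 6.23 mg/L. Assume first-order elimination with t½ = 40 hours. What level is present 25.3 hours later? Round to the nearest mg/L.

4 mg/L

Number of half-lives: n = 25.3/40 ≈ 0.6325.
Remaining = 6.23 × (1/2)^0.6325 = 6.23 × 0.64506 ≈ 4.0187 mg/L.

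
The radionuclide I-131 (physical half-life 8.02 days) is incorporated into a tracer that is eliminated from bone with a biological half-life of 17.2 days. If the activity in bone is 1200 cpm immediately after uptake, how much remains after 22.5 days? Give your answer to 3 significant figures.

1/t_eff = 1/t_phys + 1/t_biol = 1/8.02 + 1/17.2 = 0.18283 per day.
t_eff = 8.02 × 17.2 / (8.02 + 17.2) ≈ 5.4696 days.
Remaining = 1200 × (1/2)^(22.5/5.4696) = 1200 × (1/2)^4.1136 ≈ 69.32 cpm.

69.3 cpm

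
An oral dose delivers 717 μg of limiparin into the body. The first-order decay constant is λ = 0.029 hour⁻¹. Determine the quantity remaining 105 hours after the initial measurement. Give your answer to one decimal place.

34.1 μg

t½ = ln 2 / λ = 0.69315 / 0.029 ≈ 23.902 hours.
Number of half-lives: n = 105/23.902 ≈ 4.393.
Remaining = 717 × (1/2)^4.393 = 717 × 0.047596 ≈ 34.127 μg.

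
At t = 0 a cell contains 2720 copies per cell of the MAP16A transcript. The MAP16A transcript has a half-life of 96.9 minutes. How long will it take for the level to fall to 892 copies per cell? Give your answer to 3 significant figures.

156 minutes

Fraction remaining = 892/2720 ≈ 0.32794.
n = log₂(2720/892) = ln(3.0493)/ln 2 ≈ 1.6085 half-lives.
t = n × t½ = 1.6085 × 96.9 ≈ 155.86 minutes.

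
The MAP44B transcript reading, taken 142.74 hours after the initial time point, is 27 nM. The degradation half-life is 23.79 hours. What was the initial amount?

1728 nM

Number of half-lives elapsed: n = 142.74/23.79 ≈ 6.
A₀ = A × 2^n = 27 × 2^6 = 27 × 64 ≈ 1728 nM.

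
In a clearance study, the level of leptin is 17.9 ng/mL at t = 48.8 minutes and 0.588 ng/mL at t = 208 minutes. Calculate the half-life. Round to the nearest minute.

Over Δt = 208 − 48.8 = 159.2 minutes, the level fell by a factor of 17.9/0.588 ≈ 30.442.
n = log₂(30.442) ≈ 4.928 half-lives, so t½ = 159.2/4.928 ≈ 32.305 minutes.

32 minutes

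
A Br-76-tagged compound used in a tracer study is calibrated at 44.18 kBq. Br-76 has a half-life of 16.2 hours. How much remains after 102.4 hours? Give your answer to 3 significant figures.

Number of half-lives: n = 102.4/16.2 ≈ 6.321.
Remaining = 44.18 × (1/2)^6.321 = 44.18 × 0.012508 ≈ 0.55261 kBq.

0.553 kBq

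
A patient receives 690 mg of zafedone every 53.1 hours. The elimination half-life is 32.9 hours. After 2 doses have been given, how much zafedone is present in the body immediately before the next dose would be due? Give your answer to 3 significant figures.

299 mg

The 2 doses were given 106.2, 53.1 hours ago.
Total = 690·(1/2)^(106.2/32.9) + 690·(1/2)^(53.1/32.9)
      = 73.644 + 225.42 ≈ 299.06 mg.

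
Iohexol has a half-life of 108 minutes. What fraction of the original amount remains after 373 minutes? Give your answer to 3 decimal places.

0.091

n = 373/108 ≈ 3.4537 half-lives.
Fraction remaining = (1/2)^3.4537 ≈ 0.091271.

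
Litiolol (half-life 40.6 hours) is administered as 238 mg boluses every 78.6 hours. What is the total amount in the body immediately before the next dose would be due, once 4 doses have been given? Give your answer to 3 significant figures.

The 4 doses were given 314.4, 235.8, 157.2, 78.6 hours ago.
Total = 238·(1/2)^(314.4/40.6) + 238·(1/2)^(235.8/40.6) + 238·(1/2)^(157.2/40.6) + 238·(1/2)^(78.6/40.6)
      = 1.1103 + 4.2484 + 16.256 + 62.201 ≈ 83.815 mg.

83.8 mg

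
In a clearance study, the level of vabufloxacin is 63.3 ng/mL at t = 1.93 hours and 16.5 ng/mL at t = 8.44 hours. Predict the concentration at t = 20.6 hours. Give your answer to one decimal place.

Over Δt = 8.44 − 1.93 = 6.51 hours, the level fell by a factor of 63.3/16.5 ≈ 3.8364.
n = log₂(3.8364) ≈ 1.9397 half-lives, so t½ = 6.51/1.9397 ≈ 3.3561 hours.
From t = 8.44 to t = 20.6: 16.5 × (1/2)^((20.6−8.44)/3.3561) ≈ 1.339 ng/mL.

1.3 ng/mL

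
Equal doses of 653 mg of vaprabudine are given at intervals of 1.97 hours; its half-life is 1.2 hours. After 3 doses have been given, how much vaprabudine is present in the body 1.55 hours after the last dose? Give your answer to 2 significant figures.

The 3 doses were given 5.49, 3.52, 1.55 hours ago.
Total = 653·(1/2)^(5.49/1.2) + 653·(1/2)^(3.52/1.2) + 653·(1/2)^(1.55/1.2)
      = 27.397 + 85.485 + 266.74 ≈ 379.62 mg.

380 mg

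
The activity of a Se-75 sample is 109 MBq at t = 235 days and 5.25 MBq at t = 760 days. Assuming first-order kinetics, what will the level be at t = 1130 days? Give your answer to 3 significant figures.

0.619 MBq

Over Δt = 760 − 235 = 525 days, the level fell by a factor of 109/5.25 ≈ 20.762.
n = log₂(20.762) ≈ 4.3759 half-lives, so t½ = 525/4.3759 ≈ 119.98 days.
From t = 760 to t = 1130: 5.25 × (1/2)^((1130−760)/119.98) ≈ 0.61916 MBq.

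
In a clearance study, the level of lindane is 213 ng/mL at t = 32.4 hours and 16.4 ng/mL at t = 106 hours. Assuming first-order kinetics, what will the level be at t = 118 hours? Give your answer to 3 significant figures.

Over Δt = 106 − 32.4 = 73.6 hours, the level fell by a factor of 213/16.4 ≈ 12.988.
n = log₂(12.988) ≈ 3.6991 half-lives, so t½ = 73.6/3.6991 ≈ 19.897 hours.
From t = 106 to t = 118: 16.4 × (1/2)^((118−106)/19.897) ≈ 10.797 ng/mL.

10.8 ng/mL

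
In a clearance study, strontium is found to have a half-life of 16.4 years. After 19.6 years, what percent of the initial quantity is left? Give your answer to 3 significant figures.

n = 19.6/16.4 ≈ 1.1951 half-lives.
Fraction remaining = (1/2)^1.1951 ≈ 0.43675, i.e. 43.675%.

43.7%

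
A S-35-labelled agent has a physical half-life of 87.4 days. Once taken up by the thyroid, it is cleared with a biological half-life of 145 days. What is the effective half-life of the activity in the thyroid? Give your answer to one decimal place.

1/t_eff = 1/t_phys + 1/t_biol = 1/87.4 + 1/145 = 0.018338 per day.
t_eff = 87.4 × 145 / (87.4 + 145) ≈ 54.531 days.

54.5 days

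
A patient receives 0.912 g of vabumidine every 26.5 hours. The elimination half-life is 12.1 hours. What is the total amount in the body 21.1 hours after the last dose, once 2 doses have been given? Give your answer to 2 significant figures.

0.33 g

The 2 doses were given 47.6, 21.1 hours ago.
Total = 0.912·(1/2)^(47.6/12.1) + 0.912·(1/2)^(21.1/12.1)
      = 0.059673 + 0.27231 ≈ 0.33198 g.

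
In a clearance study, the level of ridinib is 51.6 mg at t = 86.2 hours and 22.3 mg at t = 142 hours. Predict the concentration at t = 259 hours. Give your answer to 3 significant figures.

3.84 mg

Over Δt = 142 − 86.2 = 55.8 hours, the level fell by a factor of 51.6/22.3 ≈ 2.3139.
n = log₂(2.3139) ≈ 1.2103 half-lives, so t½ = 55.8/1.2103 ≈ 46.103 hours.
From t = 142 to t = 259: 22.3 × (1/2)^((259−142)/46.103) ≈ 3.8402 mg.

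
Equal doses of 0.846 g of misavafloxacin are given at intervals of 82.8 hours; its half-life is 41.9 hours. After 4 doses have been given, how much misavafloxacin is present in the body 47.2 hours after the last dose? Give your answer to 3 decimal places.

0.517 g

The 4 doses were given 295.6, 212.8, 130, 47.2 hours ago.
Total = 0.846·(1/2)^(295.6/41.9) + 0.846·(1/2)^(212.8/41.9) + 0.846·(1/2)^(130/41.9) + 0.846·(1/2)^(47.2/41.9)
      = 0.0063626 + 0.025033 + 0.098489 + 0.38749 ≈ 0.51738 g.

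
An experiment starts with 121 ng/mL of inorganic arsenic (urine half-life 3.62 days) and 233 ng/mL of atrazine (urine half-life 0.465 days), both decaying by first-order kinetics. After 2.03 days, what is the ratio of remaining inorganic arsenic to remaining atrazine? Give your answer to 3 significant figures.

inorganic arsenic: 121 × (1/2)^(2.03/3.62) = 121 × (1/2)^0.56077 ≈ 82.031 ng/mL.
atrazine: 233 × (1/2)^(2.03/0.465) = 233 × (1/2)^4.3656 ≈ 11.303 ng/mL.
Ratio ≈ 82.031 / 11.303 ≈ 7.2576.

7.26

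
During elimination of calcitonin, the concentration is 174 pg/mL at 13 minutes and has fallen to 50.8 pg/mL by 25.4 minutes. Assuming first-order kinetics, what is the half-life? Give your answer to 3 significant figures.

6.98 minutes

Over Δt = 25.4 − 13 = 12.4 minutes, the level fell by a factor of 174/50.8 ≈ 3.4252.
n = log₂(3.4252) ≈ 1.7762 half-lives, so t½ = 12.4/1.7762 ≈ 6.9812 minutes.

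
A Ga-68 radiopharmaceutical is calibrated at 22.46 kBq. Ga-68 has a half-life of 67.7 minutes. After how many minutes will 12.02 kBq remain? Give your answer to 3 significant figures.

Fraction remaining = 12.02/22.46 ≈ 0.53517.
n = log₂(22.46/12.02) = ln(1.8686)/ln 2 ≈ 0.90192 half-lives.
t = n × t½ = 0.90192 × 67.7 ≈ 61.06 minutes.

61.1 minutes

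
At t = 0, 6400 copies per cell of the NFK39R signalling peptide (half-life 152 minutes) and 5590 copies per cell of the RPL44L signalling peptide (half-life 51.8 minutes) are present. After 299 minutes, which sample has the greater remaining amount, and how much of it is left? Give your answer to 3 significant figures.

NFK39R signalling peptide, 1640 copies per cell

NFK39R signalling peptide: 6400 × (1/2)^1.9671 ≈ 1636.9 copies per cell.
RPL44L signalling peptide: 5590 × (1/2)^5.7722 ≈ 102.28 copies per cell.
NFK39R signalling peptide has more remaining, at ≈ 1636.9 copies per cell.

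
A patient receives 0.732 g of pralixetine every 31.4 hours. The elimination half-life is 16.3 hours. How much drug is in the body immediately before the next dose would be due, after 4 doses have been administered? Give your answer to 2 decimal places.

0.26 g

The 4 doses were given 125.6, 94.2, 62.8, 31.4 hours ago.
Total = 0.732·(1/2)^(125.6/16.3) + 0.732·(1/2)^(94.2/16.3) + 0.732·(1/2)^(62.8/16.3) + 0.732·(1/2)^(31.4/16.3)
      = 0.0035069 + 0.01333 + 0.050666 + 0.19258 ≈ 0.26008 g.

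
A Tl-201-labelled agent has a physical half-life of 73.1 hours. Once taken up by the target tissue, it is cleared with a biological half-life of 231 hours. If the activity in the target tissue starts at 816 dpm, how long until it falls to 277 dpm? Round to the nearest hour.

1/t_eff = 1/t_phys + 1/t_biol = 1/73.1 + 1/231 = 0.018009 per hour.
t_eff = 73.1 × 231 / (73.1 + 231) ≈ 55.528 hours.
n = log₂(816/277) ≈ 1.5587; t = 1.5587 × 55.528 ≈ 86.551 hours.

87 hours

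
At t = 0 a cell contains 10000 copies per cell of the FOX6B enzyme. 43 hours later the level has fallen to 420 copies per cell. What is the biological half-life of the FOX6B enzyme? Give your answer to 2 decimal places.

9.40 hours

A/A₀ = 420/10000 ≈ 0.042.
n = log₂(23.81) ≈ 4.5735 half-lives elapsed in 43 hours.
t½ = 43/4.5735 ≈ 9.4021 hours.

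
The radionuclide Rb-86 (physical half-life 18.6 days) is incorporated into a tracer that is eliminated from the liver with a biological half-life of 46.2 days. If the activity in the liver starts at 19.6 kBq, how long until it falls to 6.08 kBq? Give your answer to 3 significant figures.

1/t_eff = 1/t_phys + 1/t_biol = 1/18.6 + 1/46.2 = 0.075408 per day.
t_eff = 18.6 × 46.2 / (18.6 + 46.2) ≈ 13.261 days.
n = log₂(19.6/6.08) ≈ 1.6887; t = 1.6887 × 13.261 ≈ 22.394 days.

22.4 days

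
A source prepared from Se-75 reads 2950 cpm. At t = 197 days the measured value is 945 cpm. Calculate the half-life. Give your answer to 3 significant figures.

A/A₀ = 945/2950 ≈ 0.32034.
n = log₂(3.1217) ≈ 1.6423 half-lives elapsed in 197 days.
t½ = 197/1.6423 ≈ 119.95 days.

120 days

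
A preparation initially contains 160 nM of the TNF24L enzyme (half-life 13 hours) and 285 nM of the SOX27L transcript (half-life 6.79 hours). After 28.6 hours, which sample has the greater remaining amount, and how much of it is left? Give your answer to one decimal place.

TNF24L enzyme, 34.8 nM

TNF24L enzyme: 160 × (1/2)^2.2 ≈ 34.822 nM.
SOX27L transcript: 285 × (1/2)^4.2121 ≈ 15.377 nM.
TNF24L enzyme has more remaining, at ≈ 34.822 nM.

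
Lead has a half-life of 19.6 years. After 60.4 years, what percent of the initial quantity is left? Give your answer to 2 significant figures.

n = 60.4/19.6 ≈ 3.0816 half-lives.
Fraction remaining = (1/2)^3.0816 ≈ 0.11812, i.e. 11.812%.

12%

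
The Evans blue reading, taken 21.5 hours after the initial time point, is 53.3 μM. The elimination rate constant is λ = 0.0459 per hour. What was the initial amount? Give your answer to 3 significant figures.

143 μM

t½ = ln 2 / λ = 0.69315 / 0.0459 ≈ 15.101 hours.
Number of half-lives elapsed: n = 21.5/15.101 ≈ 1.4237.
A₀ = A × 2^n = 53.3 × 2^1.4237 = 53.3 × 2.6828 ≈ 142.99 μM.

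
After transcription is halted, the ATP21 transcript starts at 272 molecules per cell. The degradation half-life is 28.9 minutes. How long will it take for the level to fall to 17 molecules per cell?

115.6 minutes

17/272 = 1/16, so 4 half-lives have elapsed.
t = 4 × 28.9 = 115.6 minutes.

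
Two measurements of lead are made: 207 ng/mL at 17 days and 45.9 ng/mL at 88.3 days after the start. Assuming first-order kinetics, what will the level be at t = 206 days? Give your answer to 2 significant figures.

Over Δt = 88.3 − 17 = 71.3 days, the level fell by a factor of 207/45.9 ≈ 4.5098.
n = log₂(4.5098) ≈ 2.1731 half-lives, so t½ = 71.3/2.1731 ≈ 32.811 days.
From t = 88.3 to t = 206: 45.9 × (1/2)^((206−88.3)/32.811) ≈ 3.819 ng/mL.

3.8 ng/mL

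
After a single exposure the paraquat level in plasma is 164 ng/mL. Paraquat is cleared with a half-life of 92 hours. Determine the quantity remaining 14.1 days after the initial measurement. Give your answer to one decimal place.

12.8 ng/mL

Convert the elapsed time: 14.1 days = 338.4 hours.
Number of half-lives: n = 338.4/92 ≈ 3.6783.
Remaining = 164 × (1/2)^3.6783 = 164 × 0.078115 ≈ 12.811 ng/mL.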